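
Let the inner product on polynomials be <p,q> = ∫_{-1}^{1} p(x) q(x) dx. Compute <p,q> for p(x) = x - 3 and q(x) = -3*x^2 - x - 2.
<p,q> = 52/3

Expand the product: p(x)·q(x) = -3*x^3 + 8*x^2 + x + 6.
∫_{-1}^{1} of each monomial x^k gives [2/(k+1) if k even, 0 if k odd]. Integrating term-by-term (or equivalently evaluating the antiderivative F(x) = -3*x^4/4 + 8*x^3/3 + x^2/2 + 6*x at the endpoints):
  F(1) − F(−1) = 101/12 − (-107/12) = 52/3.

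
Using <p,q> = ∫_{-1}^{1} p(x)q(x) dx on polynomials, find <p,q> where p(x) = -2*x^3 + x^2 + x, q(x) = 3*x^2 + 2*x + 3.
<p,q> = 44/15

Expand the product: p(x)·q(x) = -6*x^5 - x^4 - x^3 + 5*x^2 + 3*x.
∫_{-1}^{1} of each monomial x^k gives [2/(k+1) if k even, 0 if k odd]. Integrating term-by-term (or equivalently evaluating the antiderivative F(x) = -x^6 - x^5/5 - x^4/4 + 5*x^3/3 + 3*x^2/2 at the endpoints):
  F(1) − F(−1) = 103/60 − (-73/60) = 44/15.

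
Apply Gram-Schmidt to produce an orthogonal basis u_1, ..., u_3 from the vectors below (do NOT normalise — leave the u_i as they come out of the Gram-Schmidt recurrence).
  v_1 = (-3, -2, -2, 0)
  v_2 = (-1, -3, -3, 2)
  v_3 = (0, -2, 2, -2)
Orthogonal basis:
  u_1 = (-3, -2, -2, 0)
  u_2 = (28/17, -21/17, -21/17, 2)
  u_3 = (56/83, -208/83, 124/83, -98/83)

Apply the Gram-Schmidt recurrence
  u_1 = v_1
  u_i = v_i − Σ_{j<i} ((v_i · u_j) / (u_j · u_j)) · u_j.

Step by step this gives:
  u_1 = (-3, -2, -2, 0)
  u_2 = (28/17, -21/17, -21/17, 2)
  u_3 = (56/83, -208/83, 124/83, -98/83)

Orthogonality check:
  u_2 · u_1 = 0 (should be 0)
  u_3 · u_1 = 0 (should be 0)
  u_3 · u_2 = 0 (should be 0)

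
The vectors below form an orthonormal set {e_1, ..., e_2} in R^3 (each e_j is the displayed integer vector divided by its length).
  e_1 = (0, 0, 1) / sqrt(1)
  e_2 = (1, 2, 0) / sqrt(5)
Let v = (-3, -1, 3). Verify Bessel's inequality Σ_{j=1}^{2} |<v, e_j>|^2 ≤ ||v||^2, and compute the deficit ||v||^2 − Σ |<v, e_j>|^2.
Σ |<v, e_j>|^2 = 14; ||v||^2 = 19; deficit = 5

Write each e_j = u_j / sqrt(<u_j, u_j>) where u_j is the displayed integer vector. Then <v, e_j> = <v, u_j> / sqrt(<u_j, u_j>), so |<v, e_j>|^2 = <v, u_j>^2 / <u_j, u_j>.
Coefficients: <v, e_1> = 3/sqrt(1), <v, e_2> = -5/sqrt(5).
Square and sum: Σ |<v, e_j>|^2 = 14.
Compute ||v||^2 = v·v = 19.
Deficit = 19 − 14 = 5 ≥ 0, confirming Bessel's inequality. (The deficit equals ||v − Σ <v,e_j> e_j||^2, the squared distance from v to span{e_j}.)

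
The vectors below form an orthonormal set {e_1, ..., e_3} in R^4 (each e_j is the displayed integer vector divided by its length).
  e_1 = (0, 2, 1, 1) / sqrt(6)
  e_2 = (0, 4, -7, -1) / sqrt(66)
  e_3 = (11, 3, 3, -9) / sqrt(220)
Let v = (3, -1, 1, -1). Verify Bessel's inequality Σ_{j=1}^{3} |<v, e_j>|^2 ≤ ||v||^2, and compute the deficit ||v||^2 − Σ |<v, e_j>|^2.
Σ |<v, e_j>|^2 = 51/5; ||v||^2 = 12; deficit = 9/5

Write each e_j = u_j / sqrt(<u_j, u_j>) where u_j is the displayed integer vector. Then <v, e_j> = <v, u_j> / sqrt(<u_j, u_j>), so |<v, e_j>|^2 = <v, u_j>^2 / <u_j, u_j>.
Coefficients: <v, e_1> = -2/sqrt(6), <v, e_2> = -10/sqrt(66), <v, e_3> = 42/sqrt(220).
Square and sum: Σ |<v, e_j>|^2 = 51/5.
Compute ||v||^2 = v·v = 12.
Deficit = 12 − 51/5 = 9/5 ≥ 0, confirming Bessel's inequality. (The deficit equals ||v − Σ <v,e_j> e_j||^2, the squared distance from v to span{e_j}.)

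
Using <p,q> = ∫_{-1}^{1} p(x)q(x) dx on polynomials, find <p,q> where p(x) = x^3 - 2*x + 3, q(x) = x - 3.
<p,q> = -284/15

Expand the product: p(x)·q(x) = x^4 - 3*x^3 - 2*x^2 + 9*x - 9.
∫_{-1}^{1} of each monomial x^k gives [2/(k+1) if k even, 0 if k odd]. Integrating term-by-term (or equivalently evaluating the antiderivative F(x) = x^5/5 - 3*x^4/4 - 2*x^3/3 + 9*x^2/2 - 9*x at the endpoints):
  F(1) − F(−1) = -343/60 − (793/60) = -284/15.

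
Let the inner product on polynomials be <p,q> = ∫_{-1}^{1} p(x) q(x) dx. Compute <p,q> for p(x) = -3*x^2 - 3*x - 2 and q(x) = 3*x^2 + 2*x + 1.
<p,q> = -88/5

Expand the product: p(x)·q(x) = -9*x^4 - 15*x^3 - 15*x^2 - 7*x - 2.
∫_{-1}^{1} of each monomial x^k gives [2/(k+1) if k even, 0 if k odd]. Integrating term-by-term (or equivalently evaluating the antiderivative F(x) = -9*x^5/5 - 15*x^4/4 - 5*x^3 - 7*x^2/2 - 2*x at the endpoints):
  F(1) − F(−1) = -321/20 − (31/20) = -88/5.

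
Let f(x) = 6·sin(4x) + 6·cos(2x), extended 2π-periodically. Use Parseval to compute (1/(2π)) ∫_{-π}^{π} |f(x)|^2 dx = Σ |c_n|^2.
Σ |c_n|^2 = 36

Expand |f|^2 and use orthogonality of {sin(nx), cos(mx)} on [-π, π]:
  ∫_{-π}^{π} sin(nx)^2 dx = π, ∫ cos(mx)^2 dx = π, and cross terms integrate to 0.
So ∫_{-π}^{π} f(x)^2 dx = 6^2 · π + 6^2 · π = (36 + 36)π.
Divide by 2π: (36 + 36)/2 = 36.
By Parseval, this equals Σ |c_n|^2.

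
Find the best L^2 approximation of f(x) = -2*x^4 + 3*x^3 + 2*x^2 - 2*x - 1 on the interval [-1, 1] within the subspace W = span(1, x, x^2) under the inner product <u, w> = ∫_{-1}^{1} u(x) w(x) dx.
g(x) = 2*x^2/7 - x/5 - 29/35

The best approximation g ∈ W is the orthogonal projection of f onto W. Writing g = a_0 + a_1 x + a_2 x^2, the coefficients solve the normal equations G · a = b where
  G_{ij} = <φ_i, φ_j> and b_i = <f, φ_i>, with φ_0 = 1, φ_1 = x, φ_2 = x^2.
G =
  [2, 0, 2/3]
  [0, 2/3, 0]
  [2/3, 0, 2/5],
b = (-22/15, -2/15, -46/105).
Solving gives a_0 = -29/35, a_1 = -1/5, a_2 = 2/7, so
  g(x) = 2*x^2/7 - x/5 - 29/35.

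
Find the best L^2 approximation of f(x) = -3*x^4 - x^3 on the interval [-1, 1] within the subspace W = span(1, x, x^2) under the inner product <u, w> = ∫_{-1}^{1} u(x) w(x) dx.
g(x) = -18*x^2/7 - 3*x/5 + 9/35

The best approximation g ∈ W is the orthogonal projection of f onto W. Writing g = a_0 + a_1 x + a_2 x^2, the coefficients solve the normal equations G · a = b where
  G_{ij} = <φ_i, φ_j> and b_i = <f, φ_i>, with φ_0 = 1, φ_1 = x, φ_2 = x^2.
G =
  [2, 0, 2/3]
  [0, 2/3, 0]
  [2/3, 0, 2/5],
b = (-6/5, -2/5, -6/7).
Solving gives a_0 = 9/35, a_1 = -3/5, a_2 = -18/7, so
  g(x) = -18*x^2/7 - 3*x/5 + 9/35.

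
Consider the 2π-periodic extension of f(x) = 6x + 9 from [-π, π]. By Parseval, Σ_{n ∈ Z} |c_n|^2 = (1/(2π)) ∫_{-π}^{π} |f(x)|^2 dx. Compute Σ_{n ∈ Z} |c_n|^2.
Σ |c_n|^2 = 12π^2 + 81

Expand and integrate term by term over [-π, π]:
  ∫ (6x)^2 dx = 36·(2π^3/3); ∫ 2·6·(9)·x dx = 0 (odd integrand); ∫ 9^2 dx = 81·2π.
So (1/(2π)) ∫_{-π}^{π} (6x + 9)^2 dx = 36π^2/3 + 81 = 12π^2 + 81.
Parseval ⇒ Σ |c_n|^2 = 12π^2 + 81.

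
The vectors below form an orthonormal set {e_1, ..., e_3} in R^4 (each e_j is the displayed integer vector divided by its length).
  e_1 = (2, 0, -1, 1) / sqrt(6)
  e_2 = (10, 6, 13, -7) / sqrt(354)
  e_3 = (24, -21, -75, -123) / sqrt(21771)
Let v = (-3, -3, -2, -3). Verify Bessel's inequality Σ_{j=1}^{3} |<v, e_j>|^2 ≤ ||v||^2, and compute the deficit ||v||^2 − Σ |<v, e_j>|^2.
Σ |<v, e_j>|^2 = 1150/41; ||v||^2 = 31; deficit = 121/41

Write each e_j = u_j / sqrt(<u_j, u_j>) where u_j is the displayed integer vector. Then <v, e_j> = <v, u_j> / sqrt(<u_j, u_j>), so |<v, e_j>|^2 = <v, u_j>^2 / <u_j, u_j>.
Coefficients: <v, e_1> = -7/sqrt(6), <v, e_2> = -53/sqrt(354), <v, e_3> = 510/sqrt(21771).
Square and sum: Σ |<v, e_j>|^2 = 1150/41.
Compute ||v||^2 = v·v = 31.
Deficit = 31 − 1150/41 = 121/41 ≥ 0, confirming Bessel's inequality. (The deficit equals ||v − Σ <v,e_j> e_j||^2, the squared distance from v to span{e_j}.)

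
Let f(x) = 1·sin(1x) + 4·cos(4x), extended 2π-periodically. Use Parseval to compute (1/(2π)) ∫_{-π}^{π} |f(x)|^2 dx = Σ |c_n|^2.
Σ |c_n|^2 = 17/2

Expand |f|^2 and use orthogonality of {sin(nx), cos(mx)} on [-π, π]:
  ∫_{-π}^{π} sin(nx)^2 dx = π, ∫ cos(mx)^2 dx = π, and cross terms integrate to 0.
So ∫_{-π}^{π} f(x)^2 dx = 1^2 · π + 4^2 · π = (1 + 16)π.
Divide by 2π: (1 + 16)/2 = 17/2.
By Parseval, this equals Σ |c_n|^2.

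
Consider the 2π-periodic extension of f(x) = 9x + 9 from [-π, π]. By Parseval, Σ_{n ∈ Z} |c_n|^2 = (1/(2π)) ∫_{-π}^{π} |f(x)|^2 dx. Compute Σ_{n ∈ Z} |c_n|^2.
Σ |c_n|^2 = 27π^2 + 81

Expand and integrate term by term over [-π, π]:
  ∫ (9x)^2 dx = 81·(2π^3/3); ∫ 2·9·(9)·x dx = 0 (odd integrand); ∫ 9^2 dx = 81·2π.
So (1/(2π)) ∫_{-π}^{π} (9x + 9)^2 dx = 81π^2/3 + 81 = 27π^2 + 81.
Parseval ⇒ Σ |c_n|^2 = 27π^2 + 81.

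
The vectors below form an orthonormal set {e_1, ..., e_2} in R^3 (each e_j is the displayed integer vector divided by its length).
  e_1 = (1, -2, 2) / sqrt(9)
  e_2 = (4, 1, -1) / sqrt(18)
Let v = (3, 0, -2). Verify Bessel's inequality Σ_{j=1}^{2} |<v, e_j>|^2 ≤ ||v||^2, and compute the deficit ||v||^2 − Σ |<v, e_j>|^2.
Σ |<v, e_j>|^2 = 11; ||v||^2 = 13; deficit = 2

Write each e_j = u_j / sqrt(<u_j, u_j>) where u_j is the displayed integer vector. Then <v, e_j> = <v, u_j> / sqrt(<u_j, u_j>), so |<v, e_j>|^2 = <v, u_j>^2 / <u_j, u_j>.
Coefficients: <v, e_1> = -1/sqrt(9), <v, e_2> = 14/sqrt(18).
Square and sum: Σ |<v, e_j>|^2 = 11.
Compute ||v||^2 = v·v = 13.
Deficit = 13 − 11 = 2 ≥ 0, confirming Bessel's inequality. (The deficit equals ||v − Σ <v,e_j> e_j||^2, the squared distance from v to span{e_j}.)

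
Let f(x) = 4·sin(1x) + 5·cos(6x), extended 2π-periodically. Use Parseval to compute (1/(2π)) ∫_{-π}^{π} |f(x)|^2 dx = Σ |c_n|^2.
Σ |c_n|^2 = 41/2

Expand |f|^2 and use orthogonality of {sin(nx), cos(mx)} on [-π, π]:
  ∫_{-π}^{π} sin(nx)^2 dx = π, ∫ cos(mx)^2 dx = π, and cross terms integrate to 0.
So ∫_{-π}^{π} f(x)^2 dx = 4^2 · π + 5^2 · π = (16 + 25)π.
Divide by 2π: (16 + 25)/2 = 41/2.
By Parseval, this equals Σ |c_n|^2.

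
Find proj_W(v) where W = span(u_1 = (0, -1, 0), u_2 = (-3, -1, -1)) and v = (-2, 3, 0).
proj_W(v) = (-9/5, 3, -3/5)

Set up U = [u_1 | ... | u_2] ∈ R^(3×2). The projector onto W = col(U) is P = U (U^T U)^(-1) U^T.
Compute U^T U =
  [1, 1]
  [1, 11],
and U^T v = (-3, 3).
Solve U^T U · c = U^T v for the coefficients: c = (-18/5, 3/5). The projection is proj_W(v) = U c.
Check: (v - proj_W(v)) · u_1 = 0  (should be 0).
Check: (v - proj_W(v)) · u_2 = 0  (should be 0).
Result: proj_W(v) = (-9/5, 3, -3/5).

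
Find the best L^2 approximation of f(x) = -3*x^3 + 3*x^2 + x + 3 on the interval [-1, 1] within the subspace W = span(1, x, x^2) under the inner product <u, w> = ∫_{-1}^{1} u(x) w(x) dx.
g(x) = 3*x^2 - 4*x/5 + 3

The best approximation g ∈ W is the orthogonal projection of f onto W. Writing g = a_0 + a_1 x + a_2 x^2, the coefficients solve the normal equations G · a = b where
  G_{ij} = <φ_i, φ_j> and b_i = <f, φ_i>, with φ_0 = 1, φ_1 = x, φ_2 = x^2.
G =
  [2, 0, 2/3]
  [0, 2/3, 0]
  [2/3, 0, 2/5],
b = (8, -8/15, 16/5).
Solving gives a_0 = 3, a_1 = -4/5, a_2 = 3, so
  g(x) = 3*x^2 - 4*x/5 + 3.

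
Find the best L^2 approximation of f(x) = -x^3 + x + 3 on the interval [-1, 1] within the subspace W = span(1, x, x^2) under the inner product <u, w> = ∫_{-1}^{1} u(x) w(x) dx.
g(x) = 2*x/5 + 3

The best approximation g ∈ W is the orthogonal projection of f onto W. Writing g = a_0 + a_1 x + a_2 x^2, the coefficients solve the normal equations G · a = b where
  G_{ij} = <φ_i, φ_j> and b_i = <f, φ_i>, with φ_0 = 1, φ_1 = x, φ_2 = x^2.
G =
  [2, 0, 2/3]
  [0, 2/3, 0]
  [2/3, 0, 2/5],
b = (6, 4/15, 2).
Solving gives a_0 = 3, a_1 = 2/5, a_2 = 0, so
  g(x) = 2*x/5 + 3.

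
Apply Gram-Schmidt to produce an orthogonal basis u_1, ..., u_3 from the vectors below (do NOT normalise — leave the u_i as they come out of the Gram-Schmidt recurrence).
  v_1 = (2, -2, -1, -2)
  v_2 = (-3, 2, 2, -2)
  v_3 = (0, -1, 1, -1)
Orthogonal basis:
  u_1 = (2, -2, -1, -2)
  u_2 = (-23/13, 10/13, 18/13, -42/13)
  u_3 = (-8/209, -151/209, 188/209, 49/209)

Apply the Gram-Schmidt recurrence
  u_1 = v_1
  u_i = v_i − Σ_{j<i} ((v_i · u_j) / (u_j · u_j)) · u_j.

Step by step this gives:
  u_1 = (2, -2, -1, -2)
  u_2 = (-23/13, 10/13, 18/13, -42/13)
  u_3 = (-8/209, -151/209, 188/209, 49/209)

Orthogonality check:
  u_2 · u_1 = 0 (should be 0)
  u_3 · u_1 = 0 (should be 0)
  u_3 · u_2 = 0 (should be 0)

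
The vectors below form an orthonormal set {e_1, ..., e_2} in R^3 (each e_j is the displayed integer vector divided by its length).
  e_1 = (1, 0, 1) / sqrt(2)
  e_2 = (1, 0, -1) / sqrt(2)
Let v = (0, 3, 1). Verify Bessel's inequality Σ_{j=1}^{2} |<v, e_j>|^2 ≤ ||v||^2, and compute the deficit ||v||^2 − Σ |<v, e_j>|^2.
Σ |<v, e_j>|^2 = 1; ||v||^2 = 10; deficit = 9

Write each e_j = u_j / sqrt(<u_j, u_j>) where u_j is the displayed integer vector. Then <v, e_j> = <v, u_j> / sqrt(<u_j, u_j>), so |<v, e_j>|^2 = <v, u_j>^2 / <u_j, u_j>.
Coefficients: <v, e_1> = 1/sqrt(2), <v, e_2> = -1/sqrt(2).
Square and sum: Σ |<v, e_j>|^2 = 1.
Compute ||v||^2 = v·v = 10.
Deficit = 10 − 1 = 9 ≥ 0, confirming Bessel's inequality. (The deficit equals ||v − Σ <v,e_j> e_j||^2, the squared distance from v to span{e_j}.)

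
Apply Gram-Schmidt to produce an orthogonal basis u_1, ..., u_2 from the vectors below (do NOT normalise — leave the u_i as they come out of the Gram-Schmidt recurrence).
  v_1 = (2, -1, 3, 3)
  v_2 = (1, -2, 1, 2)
Orthogonal basis:
  u_1 = (2, -1, 3, 3)
  u_2 = (-3/23, -33/23, -16/23, 7/23)

Apply the Gram-Schmidt recurrence
  u_1 = v_1
  u_i = v_i − Σ_{j<i} ((v_i · u_j) / (u_j · u_j)) · u_j.

Step by step this gives:
  u_1 = (2, -1, 3, 3)
  u_2 = (-3/23, -33/23, -16/23, 7/23)

Orthogonality check:
  u_2 · u_1 = 0 (should be 0)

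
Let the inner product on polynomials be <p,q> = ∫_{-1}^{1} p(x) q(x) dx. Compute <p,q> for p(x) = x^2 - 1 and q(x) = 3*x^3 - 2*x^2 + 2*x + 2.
<p,q> = -32/15

Expand the product: p(x)·q(x) = 3*x^5 - 2*x^4 - x^3 + 4*x^2 - 2*x - 2.
∫_{-1}^{1} of each monomial x^k gives [2/(k+1) if k even, 0 if k odd]. Integrating term-by-term (or equivalently evaluating the antiderivative F(x) = x^6/2 - 2*x^5/5 - x^4/4 + 4*x^3/3 - x^2 - 2*x at the endpoints):
  F(1) − F(−1) = -109/60 − (19/60) = -32/15.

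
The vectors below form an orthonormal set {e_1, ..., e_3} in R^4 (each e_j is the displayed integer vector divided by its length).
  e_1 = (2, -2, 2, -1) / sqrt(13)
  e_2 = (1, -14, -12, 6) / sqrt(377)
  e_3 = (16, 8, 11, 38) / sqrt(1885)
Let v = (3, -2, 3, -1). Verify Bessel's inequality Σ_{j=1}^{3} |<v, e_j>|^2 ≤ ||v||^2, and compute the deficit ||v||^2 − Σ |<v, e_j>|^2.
Σ |<v, e_j>|^2 = 1491/65; ||v||^2 = 23; deficit = 4/65

Write each e_j = u_j / sqrt(<u_j, u_j>) where u_j is the displayed integer vector. Then <v, e_j> = <v, u_j> / sqrt(<u_j, u_j>), so |<v, e_j>|^2 = <v, u_j>^2 / <u_j, u_j>.
Coefficients: <v, e_1> = 17/sqrt(13), <v, e_2> = -11/sqrt(377), <v, e_3> = 27/sqrt(1885).
Square and sum: Σ |<v, e_j>|^2 = 1491/65.
Compute ||v||^2 = v·v = 23.
Deficit = 23 − 1491/65 = 4/65 ≥ 0, confirming Bessel's inequality. (The deficit equals ||v − Σ <v,e_j> e_j||^2, the squared distance from v to span{e_j}.)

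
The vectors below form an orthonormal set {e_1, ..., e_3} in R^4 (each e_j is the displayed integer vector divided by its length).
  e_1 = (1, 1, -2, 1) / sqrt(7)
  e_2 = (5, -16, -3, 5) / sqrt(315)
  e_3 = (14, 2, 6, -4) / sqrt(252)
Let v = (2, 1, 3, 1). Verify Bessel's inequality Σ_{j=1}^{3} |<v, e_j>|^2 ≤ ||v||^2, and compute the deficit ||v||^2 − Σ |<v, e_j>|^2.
Σ |<v, e_j>|^2 = 60/7; ||v||^2 = 15; deficit = 45/7

Write each e_j = u_j / sqrt(<u_j, u_j>) where u_j is the displayed integer vector. Then <v, e_j> = <v, u_j> / sqrt(<u_j, u_j>), so |<v, e_j>|^2 = <v, u_j>^2 / <u_j, u_j>.
Coefficients: <v, e_1> = -2/sqrt(7), <v, e_2> = -10/sqrt(315), <v, e_3> = 44/sqrt(252).
Square and sum: Σ |<v, e_j>|^2 = 60/7.
Compute ||v||^2 = v·v = 15.
Deficit = 15 − 60/7 = 45/7 ≥ 0, confirming Bessel's inequality. (The deficit equals ||v − Σ <v,e_j> e_j||^2, the squared distance from v to span{e_j}.)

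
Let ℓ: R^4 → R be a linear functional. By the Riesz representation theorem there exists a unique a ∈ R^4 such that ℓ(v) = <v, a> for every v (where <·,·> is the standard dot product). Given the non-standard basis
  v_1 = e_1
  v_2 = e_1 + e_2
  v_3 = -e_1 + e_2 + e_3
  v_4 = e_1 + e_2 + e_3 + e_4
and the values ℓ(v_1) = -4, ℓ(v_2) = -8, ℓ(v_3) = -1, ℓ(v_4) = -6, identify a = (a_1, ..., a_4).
a = (-4, -4, -1, 3)

Write a = (a_1, ..., a_4) in the standard basis. For each basis vector v_i, ℓ(v_i) = <v_i, a> is a linear equation in the a_j's. Collect the n equations into a matrix system V a = ℓ, where row i of V is v_i (expressed in the standard basis). Since V is invertible (lower-triangular with 1s on the diagonal, up to permutation), solve by back-substitution:
  V =
[[1, 0, 0, 0],
 [1, 1, 0, 0],
 [-1, 1, 1, 0],
 [1, 1, 1, 1]]
  V a = (-4, -8, -1, -6)
Solving gives a = (-4, -4, -1, 3).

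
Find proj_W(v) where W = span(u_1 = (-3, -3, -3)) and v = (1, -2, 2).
proj_W(v) = (1/3, 1/3, 1/3)

Set up U = [u_1 | ... | u_1] ∈ R^(3×1). The projector onto W = col(U) is P = U (U^T U)^(-1) U^T.
Compute U^T U =
  [27],
and U^T v = (-3).
Solve U^T U · c = U^T v for the coefficients: c = (-1/9). The projection is proj_W(v) = U c.
Check: (v - proj_W(v)) · u_1 = 0  (should be 0).
Result: proj_W(v) = (1/3, 1/3, 1/3).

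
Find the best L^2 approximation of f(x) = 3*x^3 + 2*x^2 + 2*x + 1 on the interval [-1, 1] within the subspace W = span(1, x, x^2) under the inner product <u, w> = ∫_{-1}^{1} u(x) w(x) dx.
g(x) = 2*x^2 + 19*x/5 + 1

The best approximation g ∈ W is the orthogonal projection of f onto W. Writing g = a_0 + a_1 x + a_2 x^2, the coefficients solve the normal equations G · a = b where
  G_{ij} = <φ_i, φ_j> and b_i = <f, φ_i>, with φ_0 = 1, φ_1 = x, φ_2 = x^2.
G =
  [2, 0, 2/3]
  [0, 2/3, 0]
  [2/3, 0, 2/5],
b = (10/3, 38/15, 22/15).
Solving gives a_0 = 1, a_1 = 19/5, a_2 = 2, so
  g(x) = 2*x^2 + 19*x/5 + 1.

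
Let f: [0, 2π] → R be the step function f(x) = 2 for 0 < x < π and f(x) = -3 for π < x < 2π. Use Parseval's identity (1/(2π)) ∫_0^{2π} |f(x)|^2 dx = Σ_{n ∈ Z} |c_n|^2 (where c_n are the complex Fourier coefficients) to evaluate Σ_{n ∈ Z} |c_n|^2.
Σ |c_n|^2 = 13/2

Parseval equates the L^2 energy of f (normalised by 1/(2π)) with the ℓ^2 sum of its Fourier coefficients: (1/(2π)) ∫_0^{2π} |f|^2 = Σ |c_n|^2.
Compute the left side: (1/(2π)) [∫_0^π 2^2 dx + ∫_π^{2π} (-3)^2 dx] = (1/(2π)) · (4π + 9π) = (4 + 9)/2 = 13/2.
So Σ_{n ∈ Z} |c_n|^2 = 13/2.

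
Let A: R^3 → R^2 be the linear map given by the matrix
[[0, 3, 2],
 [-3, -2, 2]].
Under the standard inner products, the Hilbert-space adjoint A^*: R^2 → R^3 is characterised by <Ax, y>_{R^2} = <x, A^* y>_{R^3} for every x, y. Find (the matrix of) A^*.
A^* = A^T =
[[0, -3],
 [3, -2],
 [2, 2]]

For real matrices with standard dot products, the defining identity <Ax, y> = <x, A^* y> gives (Ax)^T y = x^T (A^*) y, i.e. x^T A^T y = x^T (A^*) y. Since this holds for all x, y, we must have A^* = A^T. Therefore
A^* =
[[0, -3],
 [3, -2],
 [2, 2]].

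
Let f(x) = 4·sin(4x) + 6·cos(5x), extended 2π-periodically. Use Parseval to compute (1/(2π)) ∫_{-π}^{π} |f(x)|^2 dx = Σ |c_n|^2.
Σ |c_n|^2 = 26

Expand |f|^2 and use orthogonality of {sin(nx), cos(mx)} on [-π, π]:
  ∫_{-π}^{π} sin(nx)^2 dx = π, ∫ cos(mx)^2 dx = π, and cross terms integrate to 0.
So ∫_{-π}^{π} f(x)^2 dx = 4^2 · π + 6^2 · π = (16 + 36)π.
Divide by 2π: (16 + 36)/2 = 26.
By Parseval, this equals Σ |c_n|^2.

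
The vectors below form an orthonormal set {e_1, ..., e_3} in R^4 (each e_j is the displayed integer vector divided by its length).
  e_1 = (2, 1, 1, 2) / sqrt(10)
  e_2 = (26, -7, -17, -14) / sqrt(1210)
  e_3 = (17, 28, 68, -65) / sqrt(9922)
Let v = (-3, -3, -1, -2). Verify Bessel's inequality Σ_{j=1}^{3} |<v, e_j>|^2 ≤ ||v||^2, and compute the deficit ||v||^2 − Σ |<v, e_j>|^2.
Σ |<v, e_j>|^2 = 1661/82; ||v||^2 = 23; deficit = 225/82

Write each e_j = u_j / sqrt(<u_j, u_j>) where u_j is the displayed integer vector. Then <v, e_j> = <v, u_j> / sqrt(<u_j, u_j>), so |<v, e_j>|^2 = <v, u_j>^2 / <u_j, u_j>.
Coefficients: <v, e_1> = -14/sqrt(10), <v, e_2> = -12/sqrt(1210), <v, e_3> = -73/sqrt(9922).
Square and sum: Σ |<v, e_j>|^2 = 1661/82.
Compute ||v||^2 = v·v = 23.
Deficit = 23 − 1661/82 = 225/82 ≥ 0, confirming Bessel's inequality. (The deficit equals ||v − Σ <v,e_j> e_j||^2, the squared distance from v to span{e_j}.)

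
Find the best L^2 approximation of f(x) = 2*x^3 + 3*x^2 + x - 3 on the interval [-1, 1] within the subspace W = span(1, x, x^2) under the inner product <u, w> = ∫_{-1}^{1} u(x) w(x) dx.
g(x) = 3*x^2 + 11*x/5 - 3

The best approximation g ∈ W is the orthogonal projection of f onto W. Writing g = a_0 + a_1 x + a_2 x^2, the coefficients solve the normal equations G · a = b where
  G_{ij} = <φ_i, φ_j> and b_i = <f, φ_i>, with φ_0 = 1, φ_1 = x, φ_2 = x^2.
G =
  [2, 0, 2/3]
  [0, 2/3, 0]
  [2/3, 0, 2/5],
b = (-4, 22/15, -4/5).
Solving gives a_0 = -3, a_1 = 11/5, a_2 = 3, so
  g(x) = 3*x^2 + 11*x/5 - 3.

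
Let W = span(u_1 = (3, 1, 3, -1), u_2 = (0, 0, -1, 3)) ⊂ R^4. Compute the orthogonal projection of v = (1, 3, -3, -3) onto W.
proj_W(v) = (-27/41, -9/41, 3/41, -81/41)

Set up U = [u_1 | ... | u_2] ∈ R^(4×2). The projector onto W = col(U) is P = U (U^T U)^(-1) U^T.
Compute U^T U =
  [20, -6]
  [-6, 10],
and U^T v = (0, -6).
Solve U^T U · c = U^T v for the coefficients: c = (-9/41, -30/41). The projection is proj_W(v) = U c.
Check: (v - proj_W(v)) · u_1 = 0  (should be 0).
Check: (v - proj_W(v)) · u_2 = 0  (should be 0).
Result: proj_W(v) = (-27/41, -9/41, 3/41, -81/41).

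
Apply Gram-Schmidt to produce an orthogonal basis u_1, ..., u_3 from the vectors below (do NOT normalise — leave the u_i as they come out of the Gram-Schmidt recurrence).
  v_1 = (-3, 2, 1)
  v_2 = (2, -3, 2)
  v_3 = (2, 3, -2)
Orthogonal basis:
  u_1 = (-3, 2, 1)
  u_2 = (-1/7, -11/7, 19/7)
  u_3 = (98/69, 112/69, 70/69)

Apply the Gram-Schmidt recurrence
  u_1 = v_1
  u_i = v_i − Σ_{j<i} ((v_i · u_j) / (u_j · u_j)) · u_j.

Step by step this gives:
  u_1 = (-3, 2, 1)
  u_2 = (-1/7, -11/7, 19/7)
  u_3 = (98/69, 112/69, 70/69)

Orthogonality check:
  u_2 · u_1 = 0 (should be 0)
  u_3 · u_1 = 0 (should be 0)
  u_3 · u_2 = 0 (should be 0)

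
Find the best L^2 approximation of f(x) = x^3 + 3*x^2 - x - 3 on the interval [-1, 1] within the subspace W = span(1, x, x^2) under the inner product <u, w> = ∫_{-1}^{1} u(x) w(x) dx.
g(x) = 3*x^2 - 2*x/5 - 3

The best approximation g ∈ W is the orthogonal projection of f onto W. Writing g = a_0 + a_1 x + a_2 x^2, the coefficients solve the normal equations G · a = b where
  G_{ij} = <φ_i, φ_j> and b_i = <f, φ_i>, with φ_0 = 1, φ_1 = x, φ_2 = x^2.
G =
  [2, 0, 2/3]
  [0, 2/3, 0]
  [2/3, 0, 2/5],
b = (-4, -4/15, -4/5).
Solving gives a_0 = -3, a_1 = -2/5, a_2 = 3, so
  g(x) = 3*x^2 - 2*x/5 - 3.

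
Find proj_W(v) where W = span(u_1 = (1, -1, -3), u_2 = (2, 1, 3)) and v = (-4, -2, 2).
proj_W(v) = (-4, 2/5, 6/5)

Set up U = [u_1 | ... | u_2] ∈ R^(3×2). The projector onto W = col(U) is P = U (U^T U)^(-1) U^T.
Compute U^T U =
  [11, -8]
  [-8, 14],
and U^T v = (-8, -4).
Solve U^T U · c = U^T v for the coefficients: c = (-8/5, -6/5). The projection is proj_W(v) = U c.
Check: (v - proj_W(v)) · u_1 = 0  (should be 0).
Check: (v - proj_W(v)) · u_2 = 0  (should be 0).
Result: proj_W(v) = (-4, 2/5, 6/5).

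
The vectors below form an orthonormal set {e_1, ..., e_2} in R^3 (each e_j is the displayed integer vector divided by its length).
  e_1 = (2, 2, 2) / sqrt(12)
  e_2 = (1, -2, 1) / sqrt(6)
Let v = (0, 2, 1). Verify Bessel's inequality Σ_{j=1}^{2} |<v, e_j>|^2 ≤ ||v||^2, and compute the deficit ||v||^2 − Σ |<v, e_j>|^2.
Σ |<v, e_j>|^2 = 9/2; ||v||^2 = 5; deficit = 1/2

Write each e_j = u_j / sqrt(<u_j, u_j>) where u_j is the displayed integer vector. Then <v, e_j> = <v, u_j> / sqrt(<u_j, u_j>), so |<v, e_j>|^2 = <v, u_j>^2 / <u_j, u_j>.
Coefficients: <v, e_1> = 6/sqrt(12), <v, e_2> = -3/sqrt(6).
Square and sum: Σ |<v, e_j>|^2 = 9/2.
Compute ||v||^2 = v·v = 5.
Deficit = 5 − 9/2 = 1/2 ≥ 0, confirming Bessel's inequality. (The deficit equals ||v − Σ <v,e_j> e_j||^2, the squared distance from v to span{e_j}.)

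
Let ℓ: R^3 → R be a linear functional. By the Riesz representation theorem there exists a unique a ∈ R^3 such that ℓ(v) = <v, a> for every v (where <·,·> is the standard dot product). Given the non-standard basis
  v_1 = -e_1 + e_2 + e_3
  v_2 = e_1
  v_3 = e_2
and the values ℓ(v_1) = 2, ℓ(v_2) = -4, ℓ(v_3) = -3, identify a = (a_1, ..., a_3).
a = (-4, -3, 1)

Write a = (a_1, ..., a_3) in the standard basis. For each basis vector v_i, ℓ(v_i) = <v_i, a> is a linear equation in the a_j's. Collect the n equations into a matrix system V a = ℓ, where row i of V is v_i (expressed in the standard basis). Since V is invertible (lower-triangular with 1s on the diagonal, up to permutation), solve by back-substitution:
  V =
[[-1, 1, 1],
 [1, 0, 0],
 [0, 1, 0]]
  V a = (2, -4, -3)
Solving gives a = (-4, -3, 1).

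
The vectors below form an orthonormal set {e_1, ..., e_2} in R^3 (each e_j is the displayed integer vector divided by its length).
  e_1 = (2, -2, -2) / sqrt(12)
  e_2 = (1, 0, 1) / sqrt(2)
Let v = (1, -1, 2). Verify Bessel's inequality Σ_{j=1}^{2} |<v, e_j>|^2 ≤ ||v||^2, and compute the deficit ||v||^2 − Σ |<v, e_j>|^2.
Σ |<v, e_j>|^2 = 9/2; ||v||^2 = 6; deficit = 3/2

Write each e_j = u_j / sqrt(<u_j, u_j>) where u_j is the displayed integer vector. Then <v, e_j> = <v, u_j> / sqrt(<u_j, u_j>), so |<v, e_j>|^2 = <v, u_j>^2 / <u_j, u_j>.
Coefficients: <v, e_1> = 0/sqrt(12), <v, e_2> = 3/sqrt(2).
Square and sum: Σ |<v, e_j>|^2 = 9/2.
Compute ||v||^2 = v·v = 6.
Deficit = 6 − 9/2 = 3/2 ≥ 0, confirming Bessel's inequality. (The deficit equals ||v − Σ <v,e_j> e_j||^2, the squared distance from v to span{e_j}.)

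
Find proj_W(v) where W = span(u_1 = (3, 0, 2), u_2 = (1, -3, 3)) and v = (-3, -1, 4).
proj_W(v) = (-108/83, -495/166, 241/166)

Set up U = [u_1 | ... | u_2] ∈ R^(3×2). The projector onto W = col(U) is P = U (U^T U)^(-1) U^T.
Compute U^T U =
  [13, 9]
  [9, 19],
and U^T v = (-1, 12).
Solve U^T U · c = U^T v for the coefficients: c = (-127/166, 165/166). The projection is proj_W(v) = U c.
Check: (v - proj_W(v)) · u_1 = 0  (should be 0).
Check: (v - proj_W(v)) · u_2 = 0  (should be 0).
Result: proj_W(v) = (-108/83, -495/166, 241/166).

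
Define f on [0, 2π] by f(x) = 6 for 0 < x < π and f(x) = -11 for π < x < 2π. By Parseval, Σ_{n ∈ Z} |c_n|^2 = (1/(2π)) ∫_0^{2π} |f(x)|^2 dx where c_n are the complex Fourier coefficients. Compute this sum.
Σ |c_n|^2 = 157/2

Parseval equates the L^2 energy of f (normalised by 1/(2π)) with the ℓ^2 sum of its Fourier coefficients: (1/(2π)) ∫_0^{2π} |f|^2 = Σ |c_n|^2.
Compute the left side: (1/(2π)) [∫_0^π 6^2 dx + ∫_π^{2π} (-11)^2 dx] = (1/(2π)) · (36π + 121π) = (36 + 121)/2 = 157/2.
So Σ_{n ∈ Z} |c_n|^2 = 157/2.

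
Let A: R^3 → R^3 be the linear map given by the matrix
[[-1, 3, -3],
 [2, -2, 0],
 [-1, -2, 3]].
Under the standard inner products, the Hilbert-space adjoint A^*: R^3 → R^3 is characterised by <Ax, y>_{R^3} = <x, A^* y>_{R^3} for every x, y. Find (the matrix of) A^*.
A^* = A^T =
[[-1, 2, -1],
 [3, -2, -2],
 [-3, 0, 3]]

For real matrices with standard dot products, the defining identity <Ax, y> = <x, A^* y> gives (Ax)^T y = x^T (A^*) y, i.e. x^T A^T y = x^T (A^*) y. Since this holds for all x, y, we must have A^* = A^T. Therefore
A^* =
[[-1, 2, -1],
 [3, -2, -2],
 [-3, 0, 3]].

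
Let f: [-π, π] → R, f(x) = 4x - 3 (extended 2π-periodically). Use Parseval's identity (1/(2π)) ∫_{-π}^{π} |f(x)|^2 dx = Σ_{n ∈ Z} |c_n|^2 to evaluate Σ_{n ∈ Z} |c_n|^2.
Σ |c_n|^2 = 16π^2/3 + 9

Expand and integrate term by term over [-π, π]:
  ∫ (4x)^2 dx = 16·(2π^3/3); ∫ 2·4·(-3)·x dx = 0 (odd integrand); ∫ (-3)^2 dx = 9·2π.
So (1/(2π)) ∫_{-π}^{π} (4x - 3)^2 dx = 16π^2/3 + 9 = 16π^2/3 + 9.
Parseval ⇒ Σ |c_n|^2 = 16π^2/3 + 9.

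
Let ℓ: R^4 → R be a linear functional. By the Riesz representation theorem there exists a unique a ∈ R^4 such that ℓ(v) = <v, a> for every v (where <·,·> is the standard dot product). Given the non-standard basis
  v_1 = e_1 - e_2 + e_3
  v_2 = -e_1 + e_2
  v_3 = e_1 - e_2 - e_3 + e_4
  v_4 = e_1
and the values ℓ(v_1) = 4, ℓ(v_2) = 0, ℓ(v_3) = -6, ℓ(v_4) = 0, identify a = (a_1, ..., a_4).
a = (0, 0, 4, -2)

Write a = (a_1, ..., a_4) in the standard basis. For each basis vector v_i, ℓ(v_i) = <v_i, a> is a linear equation in the a_j's. Collect the n equations into a matrix system V a = ℓ, where row i of V is v_i (expressed in the standard basis). Since V is invertible (lower-triangular with 1s on the diagonal, up to permutation), solve by back-substitution:
  V =
[[1, -1, 1, 0],
 [-1, 1, 0, 0],
 [1, -1, -1, 1],
 [1, 0, 0, 0]]
  V a = (4, 0, -6, 0)
Solving gives a = (0, 0, 4, -2).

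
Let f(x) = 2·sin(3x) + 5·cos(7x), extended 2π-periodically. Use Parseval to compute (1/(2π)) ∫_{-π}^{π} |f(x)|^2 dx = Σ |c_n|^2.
Σ |c_n|^2 = 29/2

Expand |f|^2 and use orthogonality of {sin(nx), cos(mx)} on [-π, π]:
  ∫_{-π}^{π} sin(nx)^2 dx = π, ∫ cos(mx)^2 dx = π, and cross terms integrate to 0.
So ∫_{-π}^{π} f(x)^2 dx = 2^2 · π + 5^2 · π = (4 + 25)π.
Divide by 2π: (4 + 25)/2 = 29/2.
By Parseval, this equals Σ |c_n|^2.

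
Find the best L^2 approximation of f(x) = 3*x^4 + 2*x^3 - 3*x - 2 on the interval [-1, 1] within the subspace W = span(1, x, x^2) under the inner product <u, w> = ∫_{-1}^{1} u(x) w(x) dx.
g(x) = 18*x^2/7 - 9*x/5 - 79/35

The best approximation g ∈ W is the orthogonal projection of f onto W. Writing g = a_0 + a_1 x + a_2 x^2, the coefficients solve the normal equations G · a = b where
  G_{ij} = <φ_i, φ_j> and b_i = <f, φ_i>, with φ_0 = 1, φ_1 = x, φ_2 = x^2.
G =
  [2, 0, 2/3]
  [0, 2/3, 0]
  [2/3, 0, 2/5],
b = (-14/5, -6/5, -10/21).
Solving gives a_0 = -79/35, a_1 = -9/5, a_2 = 18/7, so
  g(x) = 18*x^2/7 - 9*x/5 - 79/35.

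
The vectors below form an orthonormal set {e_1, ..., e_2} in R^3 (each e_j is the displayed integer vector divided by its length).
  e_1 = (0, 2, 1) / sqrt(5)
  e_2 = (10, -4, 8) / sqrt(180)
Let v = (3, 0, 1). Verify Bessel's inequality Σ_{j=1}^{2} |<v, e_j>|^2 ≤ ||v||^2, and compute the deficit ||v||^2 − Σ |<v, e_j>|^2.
Σ |<v, e_j>|^2 = 74/9; ||v||^2 = 10; deficit = 16/9

Write each e_j = u_j / sqrt(<u_j, u_j>) where u_j is the displayed integer vector. Then <v, e_j> = <v, u_j> / sqrt(<u_j, u_j>), so |<v, e_j>|^2 = <v, u_j>^2 / <u_j, u_j>.
Coefficients: <v, e_1> = 1/sqrt(5), <v, e_2> = 38/sqrt(180).
Square and sum: Σ |<v, e_j>|^2 = 74/9.
Compute ||v||^2 = v·v = 10.
Deficit = 10 − 74/9 = 16/9 ≥ 0, confirming Bessel's inequality. (The deficit equals ||v − Σ <v,e_j> e_j||^2, the squared distance from v to span{e_j}.)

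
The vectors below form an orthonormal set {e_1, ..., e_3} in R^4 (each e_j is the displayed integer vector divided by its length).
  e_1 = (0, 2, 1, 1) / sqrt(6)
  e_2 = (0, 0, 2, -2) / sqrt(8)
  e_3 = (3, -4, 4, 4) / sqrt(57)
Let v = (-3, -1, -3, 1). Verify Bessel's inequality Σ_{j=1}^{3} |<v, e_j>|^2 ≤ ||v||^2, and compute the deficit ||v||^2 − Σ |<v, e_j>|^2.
Σ |<v, e_j>|^2 = 259/19; ||v||^2 = 20; deficit = 121/19

Write each e_j = u_j / sqrt(<u_j, u_j>) where u_j is the displayed integer vector. Then <v, e_j> = <v, u_j> / sqrt(<u_j, u_j>), so |<v, e_j>|^2 = <v, u_j>^2 / <u_j, u_j>.
Coefficients: <v, e_1> = -4/sqrt(6), <v, e_2> = -8/sqrt(8), <v, e_3> = -13/sqrt(57).
Square and sum: Σ |<v, e_j>|^2 = 259/19.
Compute ||v||^2 = v·v = 20.
Deficit = 20 − 259/19 = 121/19 ≥ 0, confirming Bessel's inequality. (The deficit equals ||v − Σ <v,e_j> e_j||^2, the squared distance from v to span{e_j}.)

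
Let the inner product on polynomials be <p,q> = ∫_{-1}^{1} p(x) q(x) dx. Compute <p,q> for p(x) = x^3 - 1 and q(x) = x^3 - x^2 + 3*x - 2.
<p,q> = 646/105

Expand the product: p(x)·q(x) = x^6 - x^5 + 3*x^4 - 3*x^3 + x^2 - 3*x + 2.
∫_{-1}^{1} of each monomial x^k gives [2/(k+1) if k even, 0 if k odd]. Integrating term-by-term (or equivalently evaluating the antiderivative F(x) = x^7/7 - x^6/6 + 3*x^5/5 - 3*x^4/4 + x^3/3 - 3*x^2/2 + 2*x at the endpoints):
  F(1) − F(−1) = 277/420 − (-769/140) = 646/105.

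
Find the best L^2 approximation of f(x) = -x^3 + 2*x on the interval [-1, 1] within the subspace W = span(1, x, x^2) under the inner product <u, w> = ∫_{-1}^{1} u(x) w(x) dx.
g(x) = 7*x/5

The best approximation g ∈ W is the orthogonal projection of f onto W. Writing g = a_0 + a_1 x + a_2 x^2, the coefficients solve the normal equations G · a = b where
  G_{ij} = <φ_i, φ_j> and b_i = <f, φ_i>, with φ_0 = 1, φ_1 = x, φ_2 = x^2.
G =
  [2, 0, 2/3]
  [0, 2/3, 0]
  [2/3, 0, 2/5],
b = (0, 14/15, 0).
Solving gives a_0 = 0, a_1 = 7/5, a_2 = 0, so
  g(x) = 7*x/5.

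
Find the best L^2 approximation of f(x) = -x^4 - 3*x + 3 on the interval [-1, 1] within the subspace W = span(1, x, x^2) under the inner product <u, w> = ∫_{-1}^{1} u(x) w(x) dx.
g(x) = -6*x^2/7 - 3*x + 108/35

The best approximation g ∈ W is the orthogonal projection of f onto W. Writing g = a_0 + a_1 x + a_2 x^2, the coefficients solve the normal equations G · a = b where
  G_{ij} = <φ_i, φ_j> and b_i = <f, φ_i>, with φ_0 = 1, φ_1 = x, φ_2 = x^2.
G =
  [2, 0, 2/3]
  [0, 2/3, 0]
  [2/3, 0, 2/5],
b = (28/5, -2, 12/7).
Solving gives a_0 = 108/35, a_1 = -3, a_2 = -6/7, so
  g(x) = -6*x^2/7 - 3*x + 108/35.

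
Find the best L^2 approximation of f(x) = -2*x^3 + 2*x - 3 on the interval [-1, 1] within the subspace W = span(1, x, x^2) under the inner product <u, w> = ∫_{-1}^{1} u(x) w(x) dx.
g(x) = 4*x/5 - 3

The best approximation g ∈ W is the orthogonal projection of f onto W. Writing g = a_0 + a_1 x + a_2 x^2, the coefficients solve the normal equations G · a = b where
  G_{ij} = <φ_i, φ_j> and b_i = <f, φ_i>, with φ_0 = 1, φ_1 = x, φ_2 = x^2.
G =
  [2, 0, 2/3]
  [0, 2/3, 0]
  [2/3, 0, 2/5],
b = (-6, 8/15, -2).
Solving gives a_0 = -3, a_1 = 4/5, a_2 = 0, so
  g(x) = 4*x/5 - 3.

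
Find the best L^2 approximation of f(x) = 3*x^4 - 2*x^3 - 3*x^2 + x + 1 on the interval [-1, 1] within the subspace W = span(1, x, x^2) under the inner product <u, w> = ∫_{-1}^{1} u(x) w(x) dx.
g(x) = -3*x^2/7 - x/5 + 26/35

The best approximation g ∈ W is the orthogonal projection of f onto W. Writing g = a_0 + a_1 x + a_2 x^2, the coefficients solve the normal equations G · a = b where
  G_{ij} = <φ_i, φ_j> and b_i = <f, φ_i>, with φ_0 = 1, φ_1 = x, φ_2 = x^2.
G =
  [2, 0, 2/3]
  [0, 2/3, 0]
  [2/3, 0, 2/5],
b = (6/5, -2/15, 34/105).
Solving gives a_0 = 26/35, a_1 = -1/5, a_2 = -3/7, so
  g(x) = -3*x^2/7 - x/5 + 26/35.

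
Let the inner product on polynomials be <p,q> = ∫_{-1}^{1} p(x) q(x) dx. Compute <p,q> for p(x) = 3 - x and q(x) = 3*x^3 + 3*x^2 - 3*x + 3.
<p,q> = 124/5

Expand the product: p(x)·q(x) = -3*x^4 + 6*x^3 + 12*x^2 - 12*x + 9.
∫_{-1}^{1} of each monomial x^k gives [2/(k+1) if k even, 0 if k odd]. Integrating term-by-term (or equivalently evaluating the antiderivative F(x) = -3*x^5/5 + 3*x^4/2 + 4*x^3 - 6*x^2 + 9*x at the endpoints):
  F(1) − F(−1) = 79/10 − (-169/10) = 124/5.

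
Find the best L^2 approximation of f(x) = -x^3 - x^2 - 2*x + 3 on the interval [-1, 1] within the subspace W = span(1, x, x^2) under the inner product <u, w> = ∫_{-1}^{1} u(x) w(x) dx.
g(x) = -x^2 - 13*x/5 + 3

The best approximation g ∈ W is the orthogonal projection of f onto W. Writing g = a_0 + a_1 x + a_2 x^2, the coefficients solve the normal equations G · a = b where
  G_{ij} = <φ_i, φ_j> and b_i = <f, φ_i>, with φ_0 = 1, φ_1 = x, φ_2 = x^2.
G =
  [2, 0, 2/3]
  [0, 2/3, 0]
  [2/3, 0, 2/5],
b = (16/3, -26/15, 8/5).
Solving gives a_0 = 3, a_1 = -13/5, a_2 = -1, so
  g(x) = -x^2 - 13*x/5 + 3.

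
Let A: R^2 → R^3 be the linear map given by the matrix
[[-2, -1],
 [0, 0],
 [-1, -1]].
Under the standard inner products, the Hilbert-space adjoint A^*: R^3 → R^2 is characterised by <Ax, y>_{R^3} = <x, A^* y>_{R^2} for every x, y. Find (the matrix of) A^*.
A^* = A^T =
[[-2, 0, -1],
 [-1, 0, -1]]

For real matrices with standard dot products, the defining identity <Ax, y> = <x, A^* y> gives (Ax)^T y = x^T (A^*) y, i.e. x^T A^T y = x^T (A^*) y. Since this holds for all x, y, we must have A^* = A^T. Therefore
A^* =
[[-2, 0, -1],
 [-1, 0, -1]].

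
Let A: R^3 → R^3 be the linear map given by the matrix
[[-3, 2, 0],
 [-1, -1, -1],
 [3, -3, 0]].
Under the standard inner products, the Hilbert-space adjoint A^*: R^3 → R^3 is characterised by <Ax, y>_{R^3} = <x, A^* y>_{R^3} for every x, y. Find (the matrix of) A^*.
A^* = A^T =
[[-3, -1, 3],
 [2, -1, -3],
 [0, -1, 0]]

For real matrices with standard dot products, the defining identity <Ax, y> = <x, A^* y> gives (Ax)^T y = x^T (A^*) y, i.e. x^T A^T y = x^T (A^*) y. Since this holds for all x, y, we must have A^* = A^T. Therefore
A^* =
[[-3, -1, 3],
 [2, -1, -3],
 [0, -1, 0]].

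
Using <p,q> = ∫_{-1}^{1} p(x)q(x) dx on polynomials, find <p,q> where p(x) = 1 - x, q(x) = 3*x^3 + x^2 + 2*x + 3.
<p,q> = 62/15

Expand the product: p(x)·q(x) = -3*x^4 + 2*x^3 - x^2 - x + 3.
∫_{-1}^{1} of each monomial x^k gives [2/(k+1) if k even, 0 if k odd]. Integrating term-by-term (or equivalently evaluating the antiderivative F(x) = -3*x^5/5 + x^4/2 - x^3/3 - x^2/2 + 3*x at the endpoints):
  F(1) − F(−1) = 31/15 − (-31/15) = 62/15.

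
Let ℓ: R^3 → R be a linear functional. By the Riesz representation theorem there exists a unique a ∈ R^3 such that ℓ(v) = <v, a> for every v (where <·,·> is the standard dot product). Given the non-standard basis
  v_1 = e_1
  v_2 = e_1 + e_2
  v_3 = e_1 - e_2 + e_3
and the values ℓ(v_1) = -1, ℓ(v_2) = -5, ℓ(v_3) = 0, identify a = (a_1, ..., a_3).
a = (-1, -4, -3)

Write a = (a_1, ..., a_3) in the standard basis. For each basis vector v_i, ℓ(v_i) = <v_i, a> is a linear equation in the a_j's. Collect the n equations into a matrix system V a = ℓ, where row i of V is v_i (expressed in the standard basis). Since V is invertible (lower-triangular with 1s on the diagonal, up to permutation), solve by back-substitution:
  V =
[[1, 0, 0],
 [1, 1, 0],
 [1, -1, 1]]
  V a = (-1, -5, 0)
Solving gives a = (-1, -4, -3).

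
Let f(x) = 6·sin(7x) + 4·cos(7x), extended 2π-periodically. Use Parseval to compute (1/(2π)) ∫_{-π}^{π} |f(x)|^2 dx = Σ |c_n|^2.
Σ |c_n|^2 = 26

Expand |f|^2 and use orthogonality of {sin(nx), cos(mx)} on [-π, π]:
  ∫_{-π}^{π} sin(nx)^2 dx = π, ∫ cos(mx)^2 dx = π, and cross terms integrate to 0.
So ∫_{-π}^{π} f(x)^2 dx = 6^2 · π + 4^2 · π = (36 + 16)π.
Divide by 2π: (36 + 16)/2 = 26.
By Parseval, this equals Σ |c_n|^2.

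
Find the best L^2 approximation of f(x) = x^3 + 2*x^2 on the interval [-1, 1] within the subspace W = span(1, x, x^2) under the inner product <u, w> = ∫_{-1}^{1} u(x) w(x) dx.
g(x) = 2*x^2 + 3*x/5

The best approximation g ∈ W is the orthogonal projection of f onto W. Writing g = a_0 + a_1 x + a_2 x^2, the coefficients solve the normal equations G · a = b where
  G_{ij} = <φ_i, φ_j> and b_i = <f, φ_i>, with φ_0 = 1, φ_1 = x, φ_2 = x^2.
G =
  [2, 0, 2/3]
  [0, 2/3, 0]
  [2/3, 0, 2/5],
b = (4/3, 2/5, 4/5).
Solving gives a_0 = 0, a_1 = 3/5, a_2 = 2, so
  g(x) = 2*x^2 + 3*x/5.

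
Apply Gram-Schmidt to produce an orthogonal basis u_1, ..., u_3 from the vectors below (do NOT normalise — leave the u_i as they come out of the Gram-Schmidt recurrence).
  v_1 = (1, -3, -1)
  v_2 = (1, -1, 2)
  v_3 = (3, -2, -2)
Orthogonal basis:
  u_1 = (1, -3, -1)
  u_2 = (9/11, -5/11, 24/11)
  u_3 = (133/62, 57/62, -19/31)

Apply the Gram-Schmidt recurrence
  u_1 = v_1
  u_i = v_i − Σ_{j<i} ((v_i · u_j) / (u_j · u_j)) · u_j.

Step by step this gives:
  u_1 = (1, -3, -1)
  u_2 = (9/11, -5/11, 24/11)
  u_3 = (133/62, 57/62, -19/31)

Orthogonality check:
  u_2 · u_1 = 0 (should be 0)
  u_3 · u_1 = 0 (should be 0)
  u_3 · u_2 = 0 (should be 0)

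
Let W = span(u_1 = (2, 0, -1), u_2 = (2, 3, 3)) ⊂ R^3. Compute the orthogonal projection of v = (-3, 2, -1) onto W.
proj_W(v) = (-234/109, -30/109, 77/109)

Set up U = [u_1 | ... | u_2] ∈ R^(3×2). The projector onto W = col(U) is P = U (U^T U)^(-1) U^T.
Compute U^T U =
  [5, 1]
  [1, 22],
and U^T v = (-5, -3).
Solve U^T U · c = U^T v for the coefficients: c = (-107/109, -10/109). The projection is proj_W(v) = U c.
Check: (v - proj_W(v)) · u_1 = 0  (should be 0).
Check: (v - proj_W(v)) · u_2 = 0  (should be 0).
Result: proj_W(v) = (-234/109, -30/109, 77/109).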